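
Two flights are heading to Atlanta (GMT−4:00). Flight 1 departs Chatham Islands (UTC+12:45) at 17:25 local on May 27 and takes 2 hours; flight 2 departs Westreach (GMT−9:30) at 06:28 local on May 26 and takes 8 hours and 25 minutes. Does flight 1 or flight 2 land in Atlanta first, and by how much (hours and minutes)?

Flight 1 in UTC: 17:25 − 12:45 = 04:40 on May 27.
+2 hours → arrive 06:40 UTC on May 27.
Flight 2 in UTC: 06:28 + 9:30 = 15:58 on May 26.
+8 hours 25 minutes → arrive 00:23 UTC on May 27.
Flight 2 lands earlier by 6 hours 17 minutes.

the second, by 6 hours 17 minutes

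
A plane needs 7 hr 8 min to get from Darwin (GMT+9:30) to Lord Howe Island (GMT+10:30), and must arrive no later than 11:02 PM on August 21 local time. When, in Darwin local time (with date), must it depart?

Target arrival in UTC: 11:02 PM − 10:30 = 12:32 PM on Aug 21.
Subtract 7 hours and 8 minutes → departure 5:24 AM UTC on Aug 21.
Darwin is UTC+9:30: 5:24 AM + 9:30 = 2:54 PM on Aug 21.

2:54 PM on August 21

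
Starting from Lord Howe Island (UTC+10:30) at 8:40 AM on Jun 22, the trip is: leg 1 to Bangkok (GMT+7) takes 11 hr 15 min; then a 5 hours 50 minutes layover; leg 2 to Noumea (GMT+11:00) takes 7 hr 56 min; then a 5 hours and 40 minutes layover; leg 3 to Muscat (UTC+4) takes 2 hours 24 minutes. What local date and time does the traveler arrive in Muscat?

11:15 AM on Jun 23

Convert departure to UTC: 8:40 AM − 10:30 = 10:10 PM UTC on Jun 21.
Add 11 hours 15 minutes leg 1 → 9:25 AM UTC (Jun 22).
Add 5 hours and 50 minutes layover in Bangkok → 3:15 PM UTC.
Add 7 hours 56 minutes leg 2 → 11:11 PM UTC.
Add 5 hours 40 minutes layover in Noumea → 4:51 AM UTC (Jun 23).
Add 2 hours and 24 minutes leg 3 → 7:15 AM UTC.
Muscat is UTC+4:00, so local arrival = 7:15 AM + 4:00 = 11:15 AM on Jun 23.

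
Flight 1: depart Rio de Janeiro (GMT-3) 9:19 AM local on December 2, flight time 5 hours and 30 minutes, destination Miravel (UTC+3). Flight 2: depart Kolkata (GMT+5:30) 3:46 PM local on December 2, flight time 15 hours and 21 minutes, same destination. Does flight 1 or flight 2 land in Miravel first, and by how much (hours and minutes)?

the first, by 7 hours 48 minutes

Flight 1 in UTC: 9:19 AM + 3:00 = 12:19 PM on Dec 2.
+5 hours and 30 minutes → arrive 5:49 PM UTC on Dec 2.
Flight 2 in UTC: 3:46 PM − 5:30 = 10:16 AM on Dec 2.
+15 hours 21 minutes → arrive 1:37 AM UTC on Dec 3.
Flight 1 lands earlier by 7 hours 48 minutes.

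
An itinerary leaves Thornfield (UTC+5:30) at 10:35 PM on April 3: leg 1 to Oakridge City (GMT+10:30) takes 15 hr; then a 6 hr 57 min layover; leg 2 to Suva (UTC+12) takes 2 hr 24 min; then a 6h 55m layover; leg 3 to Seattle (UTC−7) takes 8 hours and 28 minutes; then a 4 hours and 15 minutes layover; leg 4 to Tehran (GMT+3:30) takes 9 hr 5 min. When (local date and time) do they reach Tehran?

1:39 AM on Apr 6

Convert departure to UTC: 10:35 PM − 5:30 = 5:05 PM UTC on Apr 3.
Add 15 hours leg 1 → 8:05 AM UTC (Apr 4).
Add 6 hours and 57 minutes layover in Oakridge City → 3:02 PM UTC.
Add 2 hours 24 minutes leg 2 → 5:26 PM UTC.
Add 6 hours 55 minutes layover in Suva → 12:21 AM UTC (Apr 5).
Add 8 hours and 28 minutes leg 3 → 8:49 AM UTC.
Add 4 hours and 15 minutes layover in Seattle → 1:04 PM UTC.
Add 9 hours and 5 minutes leg 4 → 10:09 PM UTC.
Tehran is UTC+3:30, so local arrival = 10:09 PM + 3:30 = 1:39 AM on Apr 6.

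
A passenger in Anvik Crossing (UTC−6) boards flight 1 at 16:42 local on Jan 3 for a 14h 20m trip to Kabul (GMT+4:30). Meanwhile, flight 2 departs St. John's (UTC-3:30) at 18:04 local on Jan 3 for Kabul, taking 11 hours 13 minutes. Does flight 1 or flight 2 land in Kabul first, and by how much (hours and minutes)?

Flight 1 in UTC: 16:42 + 6:00 = 22:42 on Jan 3.
+14 hours and 20 minutes → arrive 13:02 UTC on Jan 4.
Flight 2 in UTC: 18:04 + 3:30 = 21:34 on Jan 3.
+11 hours and 13 minutes → arrive 08:47 UTC on Jan 4.
Flight 2 lands earlier by 4 hours 15 minutes.

the second, by 4 hours 15 minutes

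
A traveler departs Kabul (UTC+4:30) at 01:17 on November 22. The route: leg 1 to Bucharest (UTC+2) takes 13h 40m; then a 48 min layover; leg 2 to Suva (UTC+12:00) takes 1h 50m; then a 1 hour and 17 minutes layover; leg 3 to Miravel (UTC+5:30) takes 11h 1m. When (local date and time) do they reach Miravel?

Convert departure to UTC: 01:17 − 4:30 = 20:47 UTC on Nov 21.
Add 13 hours 40 minutes leg 1 → 10:27 UTC (Nov 22).
Add 48 minutes layover in Bucharest → 11:15 UTC.
Add 1 hour 50 minutes leg 2 → 13:05 UTC.
Add 1 hour and 17 minutes layover in Suva → 14:22 UTC.
Add 11 hours and 1 minute leg 3 → 01:23 UTC (Nov 23).
Miravel is UTC+5:30, so local arrival = 01:23 + 5:30 = 06:53 on Nov 23.

06:53 on Nov 23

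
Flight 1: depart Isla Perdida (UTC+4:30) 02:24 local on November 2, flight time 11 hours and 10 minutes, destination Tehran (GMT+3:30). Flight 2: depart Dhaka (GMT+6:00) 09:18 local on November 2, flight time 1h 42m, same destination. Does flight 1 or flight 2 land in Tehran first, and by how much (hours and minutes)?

Flight 1 in UTC: 02:24 − 4:30 = 21:54 on Nov 1.
+11 hours and 10 minutes → arrive 09:04 UTC on Nov 2.
Flight 2 in UTC: 09:18 − 6:00 = 03:18 on Nov 2.
+1 hour and 42 minutes → arrive 05:00 UTC on Nov 2.
Flight 2 lands earlier by 4 hours 4 minutes.

the second, by 4 hours 4 minutes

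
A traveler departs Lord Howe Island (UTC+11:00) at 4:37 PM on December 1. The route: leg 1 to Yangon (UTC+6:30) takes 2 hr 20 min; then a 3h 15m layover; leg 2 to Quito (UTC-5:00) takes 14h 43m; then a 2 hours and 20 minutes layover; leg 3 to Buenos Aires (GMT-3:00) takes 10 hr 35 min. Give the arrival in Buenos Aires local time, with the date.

Convert departure to UTC: 4:37 PM − 11:00 = 5:37 AM UTC on Dec 1.
Add 2 hours and 20 minutes leg 1 → 7:57 AM UTC.
Add 3 hours and 15 minutes layover in Yangon → 11:12 AM UTC.
Add 14 hours and 43 minutes leg 2 → 1:55 AM UTC (Dec 2).
Add 2 hours and 20 minutes layover in Quito → 4:15 AM UTC.
Add 10 hours 35 minutes leg 3 → 2:50 PM UTC.
Buenos Aires is UTC−3:00, so local arrival = 2:50 PM − 3:00 = 11:50 AM on Dec 2.

11:50 AM on Dec 2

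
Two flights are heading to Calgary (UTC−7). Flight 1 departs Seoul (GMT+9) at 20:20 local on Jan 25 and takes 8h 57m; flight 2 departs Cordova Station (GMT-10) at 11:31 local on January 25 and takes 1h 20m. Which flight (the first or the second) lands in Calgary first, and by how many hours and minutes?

the first, by 2 hours 34 minutes

Flight 1 in UTC: 20:20 − 9:00 = 11:20 on Jan 25.
+8 hours and 57 minutes → arrive 20:17 UTC on Jan 25.
Flight 2 in UTC: 11:31 + 10:00 = 21:31 on Jan 25.
+1 hour 20 minutes → arrive 22:51 UTC on Jan 25.
Flight 1 lands earlier by 2 hours 34 minutes.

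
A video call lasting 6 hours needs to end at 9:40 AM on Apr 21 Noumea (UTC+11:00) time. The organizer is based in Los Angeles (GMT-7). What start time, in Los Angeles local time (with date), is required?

9:40 AM on April 20

Target end time in UTC: 9:40 AM − 11:00 = 10:40 PM on Apr 20.
Subtract 6 hours → start 4:40 PM UTC on Apr 20.
Los Angeles is UTC−7:00: 4:40 PM − 7:00 = 9:40 AM on Apr 20.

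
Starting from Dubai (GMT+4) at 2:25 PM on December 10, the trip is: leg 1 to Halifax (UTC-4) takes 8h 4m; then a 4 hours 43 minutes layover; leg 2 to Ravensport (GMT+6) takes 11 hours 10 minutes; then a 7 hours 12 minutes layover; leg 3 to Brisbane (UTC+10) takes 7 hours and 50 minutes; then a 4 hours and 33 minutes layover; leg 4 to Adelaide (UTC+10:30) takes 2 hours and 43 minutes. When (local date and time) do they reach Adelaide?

Convert departure to UTC: 2:25 PM − 4:00 = 10:25 AM UTC on Dec 10.
Add 8 hours 4 minutes leg 1 → 6:29 PM UTC.
Add 4 hours 43 minutes layover in Halifax → 11:12 PM UTC.
Add 11 hours 10 minutes leg 2 → 10:22 AM UTC (Dec 11).
Add 7 hours 12 minutes layover in Ravensport → 5:34 PM UTC.
Add 7 hours 50 minutes leg 3 → 1:24 AM UTC (Dec 12).
Add 4 hours and 33 minutes layover in Brisbane → 5:57 AM UTC.
Add 2 hours and 43 minutes leg 4 → 8:40 AM UTC.
Adelaide is UTC+10:30, so local arrival = 8:40 AM + 10:30 = 7:10 PM on Dec 12.

7:10 PM on December 12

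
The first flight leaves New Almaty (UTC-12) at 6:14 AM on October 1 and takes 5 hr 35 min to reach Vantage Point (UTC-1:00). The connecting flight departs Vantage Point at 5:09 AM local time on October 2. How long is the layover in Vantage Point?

6 hours 20 minutes

Convert departure to UTC: 6:14 AM + 12:00 = 6:14 PM UTC on Oct 1.
Add 5 hours and 35 minutes flight time → 11:49 PM UTC.
Vantage Point is UTC−1:00, so local arrival = 11:49 PM − 1:00 = 10:49 PM on Oct 1.
Layover = 5:09 AM − 10:49 PM (+1 day) = 6 hours 20 minutes.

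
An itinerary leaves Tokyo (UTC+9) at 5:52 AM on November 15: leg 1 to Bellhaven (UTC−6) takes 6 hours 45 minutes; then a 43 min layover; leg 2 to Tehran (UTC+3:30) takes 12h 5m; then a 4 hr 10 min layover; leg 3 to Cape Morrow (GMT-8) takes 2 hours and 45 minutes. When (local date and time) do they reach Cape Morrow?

3:20 PM on November 15

Convert departure to UTC: 5:52 AM − 9:00 = 8:52 PM UTC on Nov 14.
Add 6 hours and 45 minutes leg 1 → 3:37 AM UTC (Nov 15).
Add 43 minutes layover in Bellhaven → 4:20 AM UTC.
Add 12 hours and 5 minutes leg 2 → 4:25 PM UTC.
Add 4 hours 10 minutes layover in Tehran → 8:35 PM UTC.
Add 2 hours 45 minutes leg 3 → 11:20 PM UTC.
Cape Morrow is UTC−8:00, so local arrival = 11:20 PM − 8:00 = 3:20 PM on Nov 15.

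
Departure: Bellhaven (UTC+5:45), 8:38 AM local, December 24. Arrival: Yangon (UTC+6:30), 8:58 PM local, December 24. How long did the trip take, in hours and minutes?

11 hours 35 minutes

Departure in UTC: 8:38 AM − 5:45 = 2:53 AM on Dec 24.
Arrival in UTC: 8:58 PM − 6:30 = 2:28 PM on Dec 24.
Elapsed = 2:28 PM − 2:53 AM = 11 hours 35 minutes.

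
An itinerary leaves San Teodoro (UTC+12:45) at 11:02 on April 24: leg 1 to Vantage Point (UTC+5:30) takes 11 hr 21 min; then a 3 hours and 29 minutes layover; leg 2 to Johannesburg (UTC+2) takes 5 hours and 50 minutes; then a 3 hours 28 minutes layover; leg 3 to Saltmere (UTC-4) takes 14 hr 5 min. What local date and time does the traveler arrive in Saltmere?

Convert departure to UTC: 11:02 − 12:45 = 22:17 UTC on Apr 23.
Add 11 hours and 21 minutes leg 1 → 09:38 UTC (Apr 24).
Add 3 hours and 29 minutes layover in Vantage Point → 13:07 UTC.
Add 5 hours and 50 minutes leg 2 → 18:57 UTC.
Add 3 hours and 28 minutes layover in Johannesburg → 22:25 UTC.
Add 14 hours 5 minutes leg 3 → 12:30 UTC (Apr 25).
Saltmere is UTC−4:00, so local arrival = 12:30 − 4:00 = 08:30 on Apr 25.

08:30 on April 25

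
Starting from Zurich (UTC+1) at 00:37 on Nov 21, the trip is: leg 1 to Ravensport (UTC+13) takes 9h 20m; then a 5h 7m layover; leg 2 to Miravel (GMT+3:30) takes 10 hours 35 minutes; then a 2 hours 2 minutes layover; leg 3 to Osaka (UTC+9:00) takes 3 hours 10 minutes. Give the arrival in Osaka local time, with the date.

Convert departure to UTC: 00:37 − 1:00 = 23:37 UTC on Nov 20.
Add 9 hours and 20 minutes leg 1 → 08:57 UTC (Nov 21).
Add 5 hours 7 minutes layover in Ravensport → 14:04 UTC.
Add 10 hours and 35 minutes leg 2 → 00:39 UTC (Nov 22).
Add 2 hours 2 minutes layover in Miravel → 02:41 UTC.
Add 3 hours 10 minutes leg 3 → 05:51 UTC.
Osaka is UTC+9:00, so local arrival = 05:51 + 9:00 = 14:51 on Nov 22.

14:51 on Nov 22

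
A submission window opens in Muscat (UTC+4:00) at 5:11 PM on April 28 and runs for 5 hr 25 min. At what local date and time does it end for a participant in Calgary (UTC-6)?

Convert start to UTC: 5:11 PM − 4:00 = 1:11 PM UTC on Apr 28.
Add 5 hours 25 minutes duration → 6:36 PM UTC.
Calgary is UTC−6:00, so local end time = 6:36 PM − 6:00 = 12:36 PM on Apr 28.

12:36 PM on Apr 28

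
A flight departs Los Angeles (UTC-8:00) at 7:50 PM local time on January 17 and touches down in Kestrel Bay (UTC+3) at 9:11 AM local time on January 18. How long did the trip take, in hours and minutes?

2 hours 21 minutes

Kestrel Bay is 11:00 ahead of Los Angeles.
Clock-face elapsed time (ignoring zones) is 13 hours 21 minutes.
Actual elapsed = 13 hours 21 minutes − 11:00 = 2 hours 21 minutes.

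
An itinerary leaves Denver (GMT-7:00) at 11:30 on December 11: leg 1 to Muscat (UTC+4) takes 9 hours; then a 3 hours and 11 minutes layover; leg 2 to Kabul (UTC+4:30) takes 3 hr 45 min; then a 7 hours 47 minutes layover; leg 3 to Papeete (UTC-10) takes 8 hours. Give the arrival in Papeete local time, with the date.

16:13 on Dec 12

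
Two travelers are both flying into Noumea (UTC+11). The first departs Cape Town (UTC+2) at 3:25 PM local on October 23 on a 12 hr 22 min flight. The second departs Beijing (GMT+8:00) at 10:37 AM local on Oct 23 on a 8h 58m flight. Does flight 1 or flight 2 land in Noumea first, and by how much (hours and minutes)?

the second, by 14 hours 12 minutes

Flight 1 in UTC: 3:25 PM − 2:00 = 1:25 PM on Oct 23.
+12 hours 22 minutes → arrive 1:47 AM UTC on Oct 24.
Flight 2 in UTC: 10:37 AM − 8:00 = 2:37 AM on Oct 23.
+8 hours and 58 minutes → arrive 11:35 AM UTC on Oct 23.
Flight 2 lands earlier by 14 hours 12 minutes.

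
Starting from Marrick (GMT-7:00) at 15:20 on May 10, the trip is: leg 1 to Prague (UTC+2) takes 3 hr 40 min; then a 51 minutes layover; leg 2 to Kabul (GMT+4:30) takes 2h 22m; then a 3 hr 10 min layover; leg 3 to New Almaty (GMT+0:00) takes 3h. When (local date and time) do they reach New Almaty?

11:23 on May 11

Convert departure to UTC: 15:20 + 7:00 = 22:20 UTC on May 10.
Add 3 hours and 40 minutes leg 1 → 02:00 UTC (May 11).
Add 51 minutes layover in Prague → 02:51 UTC.
Add 2 hours 22 minutes leg 2 → 05:13 UTC.
Add 3 hours 10 minutes layover in Kabul → 08:23 UTC.
Add 3 hours leg 3 → 11:23 UTC.
New Almaty is UTC+0, so local arrival is the same: 11:23 on May 11.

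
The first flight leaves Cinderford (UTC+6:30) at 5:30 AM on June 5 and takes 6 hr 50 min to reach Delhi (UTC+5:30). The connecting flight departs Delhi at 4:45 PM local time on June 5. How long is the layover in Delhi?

Convert departure to UTC: 5:30 AM − 6:30 = 11:00 PM UTC on Jun 4.
Add 6 hours 50 minutes flight time → 5:50 AM UTC (Jun 5).
Delhi is UTC+5:30, so local arrival = 5:50 AM + 5:30 = 11:20 AM on Jun 5.
Layover = 4:45 PM − 11:20 AM = 5 hours 25 minutes.

5 hours 25 minutes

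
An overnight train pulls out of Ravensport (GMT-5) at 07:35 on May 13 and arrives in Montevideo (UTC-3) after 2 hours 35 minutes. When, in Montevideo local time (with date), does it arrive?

Convert departure to UTC: 07:35 + 5:00 = 12:35 UTC on May 13.
Add 2 hours 35 minutes travel time → 15:10 UTC.
Montevideo is UTC−3:00, so local arrival = 15:10 − 3:00 = 12:10 on May 13.

12:10 on May 13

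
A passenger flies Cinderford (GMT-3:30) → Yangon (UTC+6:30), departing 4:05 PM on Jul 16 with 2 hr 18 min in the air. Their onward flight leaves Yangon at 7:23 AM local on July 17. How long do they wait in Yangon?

3 hours

Convert departure to UTC: 4:05 PM + 3:30 = 7:35 PM UTC on Jul 16.
Add 2 hours and 18 minutes flight time → 9:53 PM UTC.
Yangon is UTC+6:30, so local arrival = 9:53 PM + 6:30 = 4:23 AM on Jul 17.
Layover = 7:23 AM − 4:23 AM = 3 hours.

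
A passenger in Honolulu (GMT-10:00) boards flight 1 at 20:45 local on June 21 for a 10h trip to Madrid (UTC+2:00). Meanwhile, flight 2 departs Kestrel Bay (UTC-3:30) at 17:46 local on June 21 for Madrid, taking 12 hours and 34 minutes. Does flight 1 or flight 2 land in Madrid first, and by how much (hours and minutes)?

Flight 1 in UTC: 20:45 + 10:00 = 06:45 on Jun 22.
+10 hours → arrive 16:45 UTC on Jun 22.
Flight 2 in UTC: 17:46 + 3:30 = 21:16 on Jun 21.
+12 hours 34 minutes → arrive 09:50 UTC on Jun 22.
Flight 2 lands earlier by 6 hours 55 minutes.

the second, by 6 hours 55 minutes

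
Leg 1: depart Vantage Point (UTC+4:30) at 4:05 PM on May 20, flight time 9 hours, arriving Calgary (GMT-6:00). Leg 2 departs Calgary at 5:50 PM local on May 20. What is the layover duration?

Convert departure to UTC: 4:05 PM − 4:30 = 11:35 AM UTC on May 20.
Add 9 hours flight time → 8:35 PM UTC.
Calgary is UTC−6:00, so local arrival = 8:35 PM − 6:00 = 2:35 PM on May 20.
Layover = 5:50 PM − 2:35 PM = 3 hours 15 minutes.

3 hours 15 minutes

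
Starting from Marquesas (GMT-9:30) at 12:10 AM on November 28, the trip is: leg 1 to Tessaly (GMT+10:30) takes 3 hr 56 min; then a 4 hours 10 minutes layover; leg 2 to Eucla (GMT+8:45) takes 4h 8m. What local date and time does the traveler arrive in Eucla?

6:39 AM on November 29

Convert departure to UTC: 12:10 AM + 9:30 = 9:40 AM UTC on Nov 28.
Add 3 hours 56 minutes leg 1 → 1:36 PM UTC.
Add 4 hours 10 minutes layover in Tessaly → 5:46 PM UTC.
Add 4 hours 8 minutes leg 2 → 9:54 PM UTC.
Eucla is UTC+8:45, so local arrival = 9:54 PM + 8:45 = 6:39 AM on Nov 29.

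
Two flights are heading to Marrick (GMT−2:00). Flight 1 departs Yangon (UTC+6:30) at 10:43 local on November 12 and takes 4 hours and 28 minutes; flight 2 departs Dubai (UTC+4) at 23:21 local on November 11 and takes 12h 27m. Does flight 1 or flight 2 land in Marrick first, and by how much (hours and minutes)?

the second, by 53 minutes

Flight 1 in UTC: 10:43 − 6:30 = 04:13 on Nov 12.
+4 hours and 28 minutes → arrive 08:41 UTC on Nov 12.
Flight 2 in UTC: 23:21 − 4:00 = 19:21 on Nov 11.
+12 hours and 27 minutes → arrive 07:48 UTC on Nov 12.
Flight 2 lands earlier by 53 minutes.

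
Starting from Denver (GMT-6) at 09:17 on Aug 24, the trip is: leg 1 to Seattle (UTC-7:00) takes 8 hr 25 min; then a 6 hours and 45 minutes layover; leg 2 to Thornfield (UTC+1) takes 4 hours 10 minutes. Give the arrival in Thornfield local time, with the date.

11:37 on Aug 25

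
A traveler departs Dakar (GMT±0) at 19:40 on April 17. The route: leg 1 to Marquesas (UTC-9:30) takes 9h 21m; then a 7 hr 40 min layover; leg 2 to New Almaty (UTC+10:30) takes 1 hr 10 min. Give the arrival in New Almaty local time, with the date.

Dakar is at UTC+0, so departure is already 19:40 UTC on Apr 17.
Add 9 hours and 21 minutes leg 1 → 05:01 UTC (Apr 18).
Add 7 hours 40 minutes layover in Marquesas → 12:41 UTC.
Add 1 hour 10 minutes leg 2 → 13:51 UTC.
New Almaty is UTC+10:30, so local arrival = 13:51 + 10:30 = 00:21 on Apr 19.

00:21 on April 19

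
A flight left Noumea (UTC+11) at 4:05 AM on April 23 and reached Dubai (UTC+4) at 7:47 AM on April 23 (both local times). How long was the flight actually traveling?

Departure in UTC: 4:05 AM − 11:00 = 5:05 PM on Apr 22.
Arrival in UTC: 7:47 AM − 4:00 = 3:47 AM on Apr 23.
Elapsed = 3:47 AM − 5:05 PM (+1 day) = 10 hours 42 minutes.

10 hours 42 minutes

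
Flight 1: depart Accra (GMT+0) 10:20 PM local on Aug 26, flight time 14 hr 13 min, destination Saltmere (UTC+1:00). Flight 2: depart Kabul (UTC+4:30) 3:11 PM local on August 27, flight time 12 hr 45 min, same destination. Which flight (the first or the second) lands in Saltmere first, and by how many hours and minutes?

Flight 1 departs at 10:20 PM UTC (Aug 26).
+14 hours 13 minutes → arrive 12:33 PM UTC on Aug 27.
Flight 2 in UTC: 3:11 PM − 4:30 = 10:41 AM on Aug 27.
+12 hours 45 minutes → arrive 11:26 PM UTC on Aug 27.
Flight 1 lands earlier by 10 hours 53 minutes.

the first, by 10 hours 53 minutes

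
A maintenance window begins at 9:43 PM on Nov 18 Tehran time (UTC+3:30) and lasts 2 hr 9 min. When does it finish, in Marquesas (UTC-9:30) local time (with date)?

10:52 AM on Nov 18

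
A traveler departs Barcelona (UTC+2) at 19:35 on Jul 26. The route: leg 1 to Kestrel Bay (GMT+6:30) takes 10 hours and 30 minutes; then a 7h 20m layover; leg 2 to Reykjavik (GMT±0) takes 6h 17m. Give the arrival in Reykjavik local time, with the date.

17:42 on July 27

Convert departure to UTC: 19:35 − 2:00 = 17:35 UTC on Jul 26.
Add 10 hours 30 minutes leg 1 → 04:05 UTC (Jul 27).
Add 7 hours 20 minutes layover in Kestrel Bay → 11:25 UTC.
Add 6 hours and 17 minutes leg 2 → 17:42 UTC.
Reykjavik is UTC+0, so local arrival is the same: 17:42 on Jul 27.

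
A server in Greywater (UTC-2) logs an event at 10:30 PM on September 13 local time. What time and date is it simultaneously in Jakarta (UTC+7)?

Jakarta is 9:00 ahead of Greywater.
Shift by the zone difference: 10:30 PM + 9:00 = 7:30 AM on Sep 14 in Jakarta.

7:30 AM on September 14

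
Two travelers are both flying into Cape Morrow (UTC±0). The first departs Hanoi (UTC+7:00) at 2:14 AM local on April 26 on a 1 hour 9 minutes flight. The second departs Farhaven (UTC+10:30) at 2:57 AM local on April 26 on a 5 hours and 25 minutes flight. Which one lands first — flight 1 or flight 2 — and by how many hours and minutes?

the first, by 1 hour 29 minutes

Flight 1 in UTC: 2:14 AM − 7:00 = 7:14 PM on Apr 25.
+1 hour and 9 minutes → arrive 8:23 PM UTC on Apr 25.
Flight 2 in UTC: 2:57 AM − 10:30 = 4:27 PM on Apr 25.
+5 hours 25 minutes → arrive 9:52 PM UTC on Apr 25.
Flight 1 lands earlier by 1 hour 29 minutes.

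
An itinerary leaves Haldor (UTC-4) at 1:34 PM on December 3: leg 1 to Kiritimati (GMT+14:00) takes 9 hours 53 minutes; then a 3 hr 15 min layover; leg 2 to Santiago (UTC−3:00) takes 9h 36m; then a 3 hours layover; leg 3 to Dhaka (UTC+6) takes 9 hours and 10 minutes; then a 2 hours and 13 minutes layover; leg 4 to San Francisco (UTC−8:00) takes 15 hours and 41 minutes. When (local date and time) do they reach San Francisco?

Convert departure to UTC: 1:34 PM + 4:00 = 5:34 PM UTC on Dec 3.
Add 9 hours 53 minutes leg 1 → 3:27 AM UTC (Dec 4).
Add 3 hours and 15 minutes layover in Kiritimati → 6:42 AM UTC.
Add 9 hours and 36 minutes leg 2 → 4:18 PM UTC.
Add 3 hours layover in Santiago → 7:18 PM UTC.
Add 9 hours and 10 minutes leg 3 → 4:28 AM UTC (Dec 5).
Add 2 hours and 13 minutes layover in Dhaka → 6:41 AM UTC.
Add 15 hours and 41 minutes leg 4 → 10:22 PM UTC.
San Francisco is UTC−8:00, so local arrival = 10:22 PM − 8:00 = 2:22 PM on Dec 5.

2:22 PM on December 5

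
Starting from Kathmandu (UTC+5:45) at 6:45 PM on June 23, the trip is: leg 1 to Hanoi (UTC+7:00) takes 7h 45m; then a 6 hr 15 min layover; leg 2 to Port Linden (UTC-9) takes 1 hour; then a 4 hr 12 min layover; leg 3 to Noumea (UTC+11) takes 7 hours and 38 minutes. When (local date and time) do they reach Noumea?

Convert departure to UTC: 6:45 PM − 5:45 = 1:00 PM UTC on Jun 23.
Add 7 hours and 45 minutes leg 1 → 8:45 PM UTC.
Add 6 hours 15 minutes layover in Hanoi → 3:00 AM UTC (Jun 24).
Add 1 hour leg 2 → 4:00 AM UTC.
Add 4 hours and 12 minutes layover in Port Linden → 8:12 AM UTC.
Add 7 hours and 38 minutes leg 3 → 3:50 PM UTC.
Noumea is UTC+11:00, so local arrival = 3:50 PM + 11:00 = 2:50 AM on Jun 25.

2:50 AM on June 25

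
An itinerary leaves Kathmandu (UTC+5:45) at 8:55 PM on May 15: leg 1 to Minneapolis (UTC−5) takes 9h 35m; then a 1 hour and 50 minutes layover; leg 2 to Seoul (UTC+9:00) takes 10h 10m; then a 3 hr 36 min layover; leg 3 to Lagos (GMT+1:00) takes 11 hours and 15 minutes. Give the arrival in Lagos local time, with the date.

4:36 AM on May 17

Convert departure to UTC: 8:55 PM − 5:45 = 3:10 PM UTC on May 15.
Add 9 hours 35 minutes leg 1 → 12:45 AM UTC (May 16).
Add 1 hour 50 minutes layover in Minneapolis → 2:35 AM UTC.
Add 10 hours 10 minutes leg 2 → 12:45 PM UTC.
Add 3 hours 36 minutes layover in Seoul → 4:21 PM UTC.
Add 11 hours 15 minutes leg 3 → 3:36 AM UTC (May 17).
Lagos is UTC+1:00, so local arrival = 3:36 AM + 1:00 = 4:36 AM on May 17.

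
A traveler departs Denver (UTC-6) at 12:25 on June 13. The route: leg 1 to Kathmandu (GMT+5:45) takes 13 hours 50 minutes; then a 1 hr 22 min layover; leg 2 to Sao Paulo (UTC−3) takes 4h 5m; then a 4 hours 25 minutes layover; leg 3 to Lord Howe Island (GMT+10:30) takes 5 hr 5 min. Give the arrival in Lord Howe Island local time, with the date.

Convert departure to UTC: 12:25 + 6:00 = 18:25 UTC on Jun 13.
Add 13 hours and 50 minutes leg 1 → 08:15 UTC (Jun 14).
Add 1 hour 22 minutes layover in Kathmandu → 09:37 UTC.
Add 4 hours and 5 minutes leg 2 → 13:42 UTC.
Add 4 hours and 25 minutes layover in Sao Paulo → 18:07 UTC.
Add 5 hours and 5 minutes leg 3 → 23:12 UTC.
Lord Howe Island is UTC+10:30, so local arrival = 23:12 + 10:30 = 09:42 on Jun 15.

09:42 on June 15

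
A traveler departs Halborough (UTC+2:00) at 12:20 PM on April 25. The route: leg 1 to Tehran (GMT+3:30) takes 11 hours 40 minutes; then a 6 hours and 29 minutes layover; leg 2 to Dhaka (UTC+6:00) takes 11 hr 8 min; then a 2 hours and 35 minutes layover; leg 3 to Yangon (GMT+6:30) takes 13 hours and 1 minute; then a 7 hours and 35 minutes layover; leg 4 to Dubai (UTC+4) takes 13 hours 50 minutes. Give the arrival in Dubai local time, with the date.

8:38 AM on Apr 28

Convert departure to UTC: 12:20 PM − 2:00 = 10:20 AM UTC on Apr 25.
Add 11 hours 40 minutes leg 1 → 10:00 PM UTC.
Add 6 hours and 29 minutes layover in Tehran → 4:29 AM UTC (Apr 26).
Add 11 hours 8 minutes leg 2 → 3:37 PM UTC.
Add 2 hours 35 minutes layover in Dhaka → 6:12 PM UTC.
Add 13 hours 1 minute leg 3 → 7:13 AM UTC (Apr 27).
Add 7 hours and 35 minutes layover in Yangon → 2:48 PM UTC.
Add 13 hours 50 minutes leg 4 → 4:38 AM UTC (Apr 28).
Dubai is UTC+4:00, so local arrival = 4:38 AM + 4:00 = 8:38 AM on Apr 28.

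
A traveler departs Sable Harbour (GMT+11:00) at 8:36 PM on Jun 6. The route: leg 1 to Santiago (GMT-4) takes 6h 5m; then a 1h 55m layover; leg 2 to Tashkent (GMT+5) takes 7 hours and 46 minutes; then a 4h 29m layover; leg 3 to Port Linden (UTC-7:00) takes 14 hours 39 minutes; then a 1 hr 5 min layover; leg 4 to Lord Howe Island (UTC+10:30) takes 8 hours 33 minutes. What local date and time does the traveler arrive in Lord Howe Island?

Convert departure to UTC: 8:36 PM − 11:00 = 9:36 AM UTC on Jun 6.
Add 6 hours 5 minutes leg 1 → 3:41 PM UTC.
Add 1 hour 55 minutes layover in Santiago → 5:36 PM UTC.
Add 7 hours 46 minutes leg 2 → 1:22 AM UTC (Jun 7).
Add 4 hours 29 minutes layover in Tashkent → 5:51 AM UTC.
Add 14 hours and 39 minutes leg 3 → 8:30 PM UTC.
Add 1 hour 5 minutes layover in Port Linden → 9:35 PM UTC.
Add 8 hours and 33 minutes leg 4 → 6:08 AM UTC (Jun 8).
Lord Howe Island is UTC+10:30, so local arrival = 6:08 AM + 10:30 = 4:38 PM on Jun 8.

4:38 PM on Jun 8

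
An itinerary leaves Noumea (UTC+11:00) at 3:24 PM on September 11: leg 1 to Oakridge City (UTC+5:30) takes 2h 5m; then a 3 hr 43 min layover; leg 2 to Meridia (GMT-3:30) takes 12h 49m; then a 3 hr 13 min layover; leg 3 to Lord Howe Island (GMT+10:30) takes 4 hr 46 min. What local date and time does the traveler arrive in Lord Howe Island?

5:30 PM on September 12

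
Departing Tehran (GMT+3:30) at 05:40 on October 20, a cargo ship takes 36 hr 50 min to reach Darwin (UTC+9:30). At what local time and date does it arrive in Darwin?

Convert departure to UTC: 05:40 − 3:30 = 02:10 UTC on Oct 20.
Add 36 hours 50 minutes travel time → 15:00 UTC (Oct 21).
Darwin is UTC+9:30, so local arrival = 15:00 + 9:30 = 00:30 on Oct 22.

00:30 on October 22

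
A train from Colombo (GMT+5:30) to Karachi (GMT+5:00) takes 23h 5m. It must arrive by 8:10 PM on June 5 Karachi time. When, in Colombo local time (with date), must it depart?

9:35 PM on June 4

Target arrival in UTC: 8:10 PM − 5:00 = 3:10 PM on Jun 5.
Subtract 23 hours and 5 minutes → departure 4:05 PM UTC on Jun 4.
Colombo is UTC+5:30: 4:05 PM + 5:30 = 9:35 PM on Jun 4.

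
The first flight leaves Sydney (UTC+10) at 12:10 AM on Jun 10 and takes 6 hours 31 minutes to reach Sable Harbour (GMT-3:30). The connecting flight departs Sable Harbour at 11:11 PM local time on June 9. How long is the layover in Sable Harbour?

6 hours

Convert departure to UTC: 12:10 AM − 10:00 = 2:10 PM UTC on Jun 9.
Add 6 hours and 31 minutes flight time → 8:41 PM UTC.
Sable Harbour is UTC−3:30, so local arrival = 8:41 PM − 3:30 = 5:11 PM on Jun 9.
Layover = 11:11 PM − 5:11 PM = 6 hours.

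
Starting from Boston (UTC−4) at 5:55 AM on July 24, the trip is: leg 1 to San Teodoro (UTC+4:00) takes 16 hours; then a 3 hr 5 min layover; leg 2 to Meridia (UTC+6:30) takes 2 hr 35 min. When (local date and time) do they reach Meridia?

2:05 PM on Jul 25

Convert departure to UTC: 5:55 AM + 4:00 = 9:55 AM UTC on Jul 24.
Add 16 hours leg 1 → 1:55 AM UTC (Jul 25).
Add 3 hours and 5 minutes layover in San Teodoro → 5:00 AM UTC.
Add 2 hours 35 minutes leg 2 → 7:35 AM UTC.
Meridia is UTC+6:30, so local arrival = 7:35 AM + 6:30 = 2:05 PM on Jul 25.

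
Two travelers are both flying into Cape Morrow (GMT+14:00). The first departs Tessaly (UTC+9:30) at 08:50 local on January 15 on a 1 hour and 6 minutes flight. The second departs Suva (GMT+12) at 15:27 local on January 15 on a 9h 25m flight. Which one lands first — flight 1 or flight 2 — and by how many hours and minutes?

the first, by 12 hours 26 minutes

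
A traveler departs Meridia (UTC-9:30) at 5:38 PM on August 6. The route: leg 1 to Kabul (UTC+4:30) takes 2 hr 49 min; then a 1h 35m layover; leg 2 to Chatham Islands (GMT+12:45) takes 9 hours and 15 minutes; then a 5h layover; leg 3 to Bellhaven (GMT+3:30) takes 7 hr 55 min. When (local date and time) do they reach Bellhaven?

Convert departure to UTC: 5:38 PM + 9:30 = 3:08 AM UTC on Aug 7.
Add 2 hours 49 minutes leg 1 → 5:57 AM UTC.
Add 1 hour and 35 minutes layover in Kabul → 7:32 AM UTC.
Add 9 hours and 15 minutes leg 2 → 4:47 PM UTC.
Add 5 hours layover in Chatham Islands → 9:47 PM UTC.
Add 7 hours 55 minutes leg 3 → 5:42 AM UTC (Aug 8).
Bellhaven is UTC+3:30, so local arrival = 5:42 AM + 3:30 = 9:12 AM on Aug 8.

9:12 AM on August 8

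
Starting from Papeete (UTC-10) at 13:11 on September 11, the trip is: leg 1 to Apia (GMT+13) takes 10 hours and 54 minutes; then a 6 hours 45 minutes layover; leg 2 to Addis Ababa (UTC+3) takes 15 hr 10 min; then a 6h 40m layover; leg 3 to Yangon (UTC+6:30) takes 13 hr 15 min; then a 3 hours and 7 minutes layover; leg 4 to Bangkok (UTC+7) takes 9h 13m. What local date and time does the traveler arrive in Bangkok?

23:15 on Sep 14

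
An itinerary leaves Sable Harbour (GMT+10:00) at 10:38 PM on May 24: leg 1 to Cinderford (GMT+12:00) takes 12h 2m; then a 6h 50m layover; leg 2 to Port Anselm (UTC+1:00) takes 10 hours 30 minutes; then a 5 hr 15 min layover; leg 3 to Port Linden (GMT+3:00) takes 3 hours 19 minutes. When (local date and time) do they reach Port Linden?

5:34 AM on May 26

Convert departure to UTC: 10:38 PM − 10:00 = 12:38 PM UTC on May 24.
Add 12 hours and 2 minutes leg 1 → 12:40 AM UTC (May 25).
Add 6 hours and 50 minutes layover in Cinderford → 7:30 AM UTC.
Add 10 hours 30 minutes leg 2 → 6:00 PM UTC.
Add 5 hours and 15 minutes layover in Port Anselm → 11:15 PM UTC.
Add 3 hours 19 minutes leg 3 → 2:34 AM UTC (May 26).
Port Linden is UTC+3:00, so local arrival = 2:34 AM + 3:00 = 5:34 AM on May 26.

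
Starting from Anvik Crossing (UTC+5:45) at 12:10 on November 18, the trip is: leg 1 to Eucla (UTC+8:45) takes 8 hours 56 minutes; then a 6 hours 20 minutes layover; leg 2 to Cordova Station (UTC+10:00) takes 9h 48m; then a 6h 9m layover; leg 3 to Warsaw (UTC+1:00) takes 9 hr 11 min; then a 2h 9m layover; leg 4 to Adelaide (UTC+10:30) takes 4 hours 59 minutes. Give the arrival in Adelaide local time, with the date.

16:27 on Nov 20

Convert departure to UTC: 12:10 − 5:45 = 06:25 UTC on Nov 18.
Add 8 hours 56 minutes leg 1 → 15:21 UTC.
Add 6 hours 20 minutes layover in Eucla → 21:41 UTC.
Add 9 hours and 48 minutes leg 2 → 07:29 UTC (Nov 19).
Add 6 hours 9 minutes layover in Cordova Station → 13:38 UTC.
Add 9 hours 11 minutes leg 3 → 22:49 UTC.
Add 2 hours and 9 minutes layover in Warsaw → 00:58 UTC (Nov 20).
Add 4 hours and 59 minutes leg 4 → 05:57 UTC.
Adelaide is UTC+10:30, so local arrival = 05:57 + 10:30 = 16:27 on Nov 20.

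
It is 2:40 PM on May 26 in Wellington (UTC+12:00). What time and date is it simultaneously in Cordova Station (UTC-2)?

Cordova Station is 14:00 behind Wellington.
Shift by the zone difference: 2:40 PM − 14:00 = 12:40 AM on May 26 in Cordova Station.

12:40 AM on May 26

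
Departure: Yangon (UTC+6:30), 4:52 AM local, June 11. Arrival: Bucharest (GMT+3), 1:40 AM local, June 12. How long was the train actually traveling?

24 hours 18 minutes

Bucharest is 3:30 behind Yangon.
Clock-face elapsed time (ignoring zones) is 20 hours 48 minutes.
Actual elapsed = 20 hours 48 minutes + 3:30 = 24 hours 18 minutes.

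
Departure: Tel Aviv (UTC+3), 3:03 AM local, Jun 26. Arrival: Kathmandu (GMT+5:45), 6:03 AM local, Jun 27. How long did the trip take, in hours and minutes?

Kathmandu is 2:45 ahead of Tel Aviv.
Clock-face elapsed time (ignoring zones) is 27 hours.
Actual elapsed = 27 hours − 2:45 = 24 hours 15 minutes.

24 hours 15 minutes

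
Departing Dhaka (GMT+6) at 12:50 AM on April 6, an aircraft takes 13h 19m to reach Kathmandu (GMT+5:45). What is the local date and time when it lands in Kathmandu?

Kathmandu is 0:15 behind Dhaka.
After 13 hours and 19 minutes it is 2:09 PM in Dhaka.
Shift by the zone difference: 2:09 PM − 0:15 = 1:54 PM on Apr 6 in Kathmandu.

1:54 PM on April 6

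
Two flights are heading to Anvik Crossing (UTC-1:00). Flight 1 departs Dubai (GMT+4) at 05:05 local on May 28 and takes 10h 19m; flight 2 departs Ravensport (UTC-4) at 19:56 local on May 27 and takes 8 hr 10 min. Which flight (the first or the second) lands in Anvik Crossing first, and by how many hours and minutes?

Flight 1 in UTC: 05:05 − 4:00 = 01:05 on May 28.
+10 hours 19 minutes → arrive 11:24 UTC on May 28.
Flight 2 in UTC: 19:56 + 4:00 = 23:56 on May 27.
+8 hours 10 minutes → arrive 08:06 UTC on May 28.
Flight 2 lands earlier by 3 hours 18 minutes.

the second, by 3 hours 18 minutes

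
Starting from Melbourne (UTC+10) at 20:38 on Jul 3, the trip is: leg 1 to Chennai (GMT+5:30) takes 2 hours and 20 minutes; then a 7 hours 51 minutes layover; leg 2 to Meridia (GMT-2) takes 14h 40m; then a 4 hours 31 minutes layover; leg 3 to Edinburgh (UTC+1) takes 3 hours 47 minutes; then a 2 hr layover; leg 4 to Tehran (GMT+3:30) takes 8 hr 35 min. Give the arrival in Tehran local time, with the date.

09:52 on Jul 5

Convert departure to UTC: 20:38 − 10:00 = 10:38 UTC on Jul 3.
Add 2 hours 20 minutes leg 1 → 12:58 UTC.
Add 7 hours and 51 minutes layover in Chennai → 20:49 UTC.
Add 14 hours and 40 minutes leg 2 → 11:29 UTC (Jul 4).
Add 4 hours and 31 minutes layover in Meridia → 16:00 UTC.
Add 3 hours 47 minutes leg 3 → 19:47 UTC.
Add 2 hours layover in Edinburgh → 21:47 UTC.
Add 8 hours 35 minutes leg 4 → 06:22 UTC (Jul 5).
Tehran is UTC+3:30, so local arrival = 06:22 + 3:30 = 09:52 on Jul 5.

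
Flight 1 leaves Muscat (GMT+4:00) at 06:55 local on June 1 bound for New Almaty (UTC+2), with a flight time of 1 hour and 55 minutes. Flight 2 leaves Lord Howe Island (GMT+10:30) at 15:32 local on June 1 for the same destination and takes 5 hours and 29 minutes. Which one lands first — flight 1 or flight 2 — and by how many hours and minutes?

the first, by 5 hours 41 minutes

Flight 1 in UTC: 06:55 − 4:00 = 02:55 on Jun 1.
+1 hour 55 minutes → arrive 04:50 UTC on Jun 1.
Flight 2 in UTC: 15:32 − 10:30 = 05:02 on Jun 1.
+5 hours and 29 minutes → arrive 10:31 UTC on Jun 1.
Flight 1 lands earlier by 5 hours 41 minutes.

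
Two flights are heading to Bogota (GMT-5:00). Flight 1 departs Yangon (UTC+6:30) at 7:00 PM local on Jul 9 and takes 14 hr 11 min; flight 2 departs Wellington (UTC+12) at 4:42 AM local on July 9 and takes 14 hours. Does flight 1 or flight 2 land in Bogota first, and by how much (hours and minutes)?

the second, by 19 hours 59 minutes

Flight 1 in UTC: 7:00 PM − 6:30 = 12:30 PM on Jul 9.
+14 hours and 11 minutes → arrive 2:41 AM UTC on Jul 10.
Flight 2 in UTC: 4:42 AM − 12:00 = 4:42 PM on Jul 8.
+14 hours → arrive 6:42 AM UTC on Jul 9.
Flight 2 lands earlier by 19 hours 59 minutes.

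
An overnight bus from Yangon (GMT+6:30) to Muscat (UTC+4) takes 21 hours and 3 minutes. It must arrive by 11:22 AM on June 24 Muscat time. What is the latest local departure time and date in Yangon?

4:49 PM on June 23

Target arrival in UTC: 11:22 AM − 4:00 = 7:22 AM on Jun 24.
Subtract 21 hours 3 minutes → departure 10:19 AM UTC on Jun 23.
Yangon is UTC+6:30: 10:19 AM + 6:30 = 4:49 PM on Jun 23.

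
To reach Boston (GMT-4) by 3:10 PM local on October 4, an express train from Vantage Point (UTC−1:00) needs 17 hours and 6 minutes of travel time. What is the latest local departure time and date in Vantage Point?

1:04 AM on October 4

Target arrival in UTC: 3:10 PM + 4:00 = 7:10 PM on Oct 4.
Subtract 17 hours 6 minutes → departure 2:04 AM UTC on Oct 4.
Vantage Point is UTC−1:00: 2:04 AM − 1:00 = 1:04 AM on Oct 4.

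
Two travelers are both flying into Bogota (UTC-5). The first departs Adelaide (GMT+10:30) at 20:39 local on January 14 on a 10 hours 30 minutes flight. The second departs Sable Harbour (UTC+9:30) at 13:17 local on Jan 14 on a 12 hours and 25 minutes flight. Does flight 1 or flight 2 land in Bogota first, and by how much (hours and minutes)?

Flight 1 in UTC: 20:39 − 10:30 = 10:09 on Jan 14.
+10 hours and 30 minutes → arrive 20:39 UTC on Jan 14.
Flight 2 in UTC: 13:17 − 9:30 = 03:47 on Jan 14.
+12 hours and 25 minutes → arrive 16:12 UTC on Jan 14.
Flight 2 lands earlier by 4 hours 27 minutes.

the second, by 4 hours 27 minutes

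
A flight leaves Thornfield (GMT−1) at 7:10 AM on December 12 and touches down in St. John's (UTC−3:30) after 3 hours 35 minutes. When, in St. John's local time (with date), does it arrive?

8:15 AM on December 12

Convert departure to UTC: 7:10 AM + 1:00 = 8:10 AM UTC on Dec 12.
Add 3 hours and 35 minutes travel time → 11:45 AM UTC.
St. John's is UTC−3:30, so local arrival = 11:45 AM − 3:30 = 8:15 AM on Dec 12.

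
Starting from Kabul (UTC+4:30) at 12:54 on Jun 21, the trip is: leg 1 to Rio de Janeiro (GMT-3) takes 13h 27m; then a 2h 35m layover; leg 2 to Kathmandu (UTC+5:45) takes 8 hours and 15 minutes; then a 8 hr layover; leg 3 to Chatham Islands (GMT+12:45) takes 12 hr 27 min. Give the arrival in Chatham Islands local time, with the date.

17:53 on June 23

Convert departure to UTC: 12:54 − 4:30 = 08:24 UTC on Jun 21.
Add 13 hours 27 minutes leg 1 → 21:51 UTC.
Add 2 hours 35 minutes layover in Rio de Janeiro → 00:26 UTC (Jun 22).
Add 8 hours 15 minutes leg 2 → 08:41 UTC.
Add 8 hours layover in Kathmandu → 16:41 UTC.
Add 12 hours and 27 minutes leg 3 → 05:08 UTC (Jun 23).
Chatham Islands is UTC+12:45, so local arrival = 05:08 + 12:45 = 17:53 on Jun 23.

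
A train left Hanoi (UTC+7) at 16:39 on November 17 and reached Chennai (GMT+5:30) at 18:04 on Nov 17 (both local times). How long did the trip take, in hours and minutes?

Chennai is 1:30 behind Hanoi.
Clock-face elapsed time (ignoring zones) is 1 hour 25 minutes.
Actual elapsed = 1 hour 25 minutes + 1:30 = 2 hours 55 minutes.

2 hours 55 minutes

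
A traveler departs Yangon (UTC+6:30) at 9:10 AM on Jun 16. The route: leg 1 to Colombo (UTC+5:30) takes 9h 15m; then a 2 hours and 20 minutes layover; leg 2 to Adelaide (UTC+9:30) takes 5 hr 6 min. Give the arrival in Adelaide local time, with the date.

4:51 AM on Jun 17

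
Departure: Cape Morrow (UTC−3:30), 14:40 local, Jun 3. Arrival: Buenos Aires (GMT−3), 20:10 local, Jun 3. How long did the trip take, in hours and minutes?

5 hours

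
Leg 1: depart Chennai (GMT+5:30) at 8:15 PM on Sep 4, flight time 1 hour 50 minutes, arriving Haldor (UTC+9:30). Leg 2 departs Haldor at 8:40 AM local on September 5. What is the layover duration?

6 hours 35 minutes

Convert departure to UTC: 8:15 PM − 5:30 = 2:45 PM UTC on Sep 4.
Add 1 hour 50 minutes flight time → 4:35 PM UTC.
Haldor is UTC+9:30, so local arrival = 4:35 PM + 9:30 = 2:05 AM on Sep 5.
Layover = 8:40 AM − 2:05 AM = 6 hours 35 minutes.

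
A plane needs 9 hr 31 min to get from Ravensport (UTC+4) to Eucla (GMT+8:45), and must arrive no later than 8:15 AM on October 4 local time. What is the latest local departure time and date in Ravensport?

5:59 PM on October 3

Target arrival in UTC: 8:15 AM − 8:45 = 11:30 PM on Oct 3.
Subtract 9 hours and 31 minutes → departure 1:59 PM UTC on Oct 3.
Ravensport is UTC+4:00: 1:59 PM + 4:00 = 5:59 PM on Oct 3.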